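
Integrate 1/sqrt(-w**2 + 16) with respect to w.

asin(w/4) + C

Substitute w = 4·sin(θ), so dw = 4·cos(θ) dθ and the radical becomes sqrt(-w**2 + 16) = 4·cos(θ) by the Pythagorean identity.
Integrate the resulting trig expression in θ, then back-substitute θ = asin(w/4), sin(θ) = w/4, cos(θ) = sqrt(-w**2 + 16)/4 (absorbing any constant into C).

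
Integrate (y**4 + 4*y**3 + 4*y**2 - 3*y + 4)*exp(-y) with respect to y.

Use integration by parts with u = y**4 + 4*y**3 + 4*y**2 - 3*y + 4, dv = exp(-y) dy, so v = -exp(-y).
Apply parts 4 times (tabular method): alternate signs, differentiate u down to 0, integrate dv up.

(-y**4 - 8*y**3 - 28*y**2 - 53*y - 57)*exp(-y) + C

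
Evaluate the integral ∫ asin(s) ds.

s*asin(s) + sqrt(-s**2 + 1) + C

Use integration by parts with u = arcsin(s), dv = ds.
Then du = 1/sqrt(-s**2 + 1) ds.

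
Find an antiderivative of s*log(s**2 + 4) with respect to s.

Let u = s**2 + 4, so du = (2*s) ds.
The integral becomes (1/2)·∫ log(u) du; integrate by parts with u′=log(u), dv′=du.

s**2*log(s**2 + 4)/2 - s**2/2 + 2*log(s**2 + 4) + C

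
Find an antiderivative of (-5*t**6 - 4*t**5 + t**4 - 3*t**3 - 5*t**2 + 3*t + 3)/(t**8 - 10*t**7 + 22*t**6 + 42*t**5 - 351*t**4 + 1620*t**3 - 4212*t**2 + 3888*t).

Factor the denominator: t*(t - 6)*(t - 3)**2*(t - 2)*(t + 4)*(t**2 + 9).
Partial-fraction decomposition: (113*t + 525)/(1053*(t**2 + 9)) + 641/(11760*(t + 4)) + 467/(624*(t - 2)) + 7160/(3969*(t - 3)) + 775/(189*(t - 3)**2) - 17593/(6480*(t - 6)) + 1/(1296*t).
Integrate each term; A/(t−a) gives A·log|t−a|; the (Bt+D)/(t²+p²) term gives a log and an atan.

log(t)/1296 - 17593*log(t - 6)/6480 + 7160*log(t - 3)/3969 + 467*log(t - 2)/624 + 641*log(t + 4)/11760 + 113*log(t**2 + 9)/2106 + 175*atan(t/3)/1053 - 775/(189*t - 567) + C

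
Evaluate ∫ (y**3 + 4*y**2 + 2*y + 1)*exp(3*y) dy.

(y**3 + 3*y**2 + 1)*exp(3*y)/3 + C

Use integration by parts with u = y**3 + 4*y**2 + 2*y + 1, dv = exp(3*y) dy, so v = exp(3*y)/3.
Apply parts 3 times (tabular method): alternate signs, differentiate u down to 0, integrate dv up.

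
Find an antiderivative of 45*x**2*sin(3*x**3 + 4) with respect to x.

Let u = 3*x**3 + 4, so du = (9*x**2) dx.
Rewriting, the integral becomes 5·∫ sin(u) du = 5·-cos(u).
Substituting back, u = 3*x**3 + 4.

-5*cos(3*x**3 + 4) + C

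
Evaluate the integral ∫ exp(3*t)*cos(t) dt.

exp(3*t)*sin(t)/10 + 3*exp(3*t)*cos(t)/10 + C

Let I denote the integral. Integrate by parts with u = cos(t), dv = exp(3*t) dt, so v = exp(3*t)/3: I = exp(3*t)*cos(t)/3 + (1/3)·∫ exp(3*t)*sin(t) dt.
Apply parts again with u = sin(t), dv = exp(3*t) dt: ∫ exp(3*t)*sin(t) dt = exp(3*t)*sin(t)/3 − (1/3)·I. Substituting back brings back I: I = exp(3*t)*sin(t)/9 + exp(3*t)*cos(t)/3 − (1/9)·I.
Solving for I: (1 + 1/9)·I equals the remaining terms, so I = (9/10)·(exp(3*t)*sin(t)/9 + exp(3*t)*cos(t)/3).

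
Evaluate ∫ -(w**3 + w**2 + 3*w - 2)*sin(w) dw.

w**3*cos(w) - 3*w**2*sin(w) + w**2*cos(w) - 2*w*sin(w) - 3*w*cos(w) + 3*sin(w) - 4*cos(w) + C

Use integration by parts with u = w**3 + w**2 + 3*w - 2, dv = -sin(w) dw, so v = cos(w).
Apply parts 3 times (tabular method): alternate signs, differentiate u down to 0, integrate dv up.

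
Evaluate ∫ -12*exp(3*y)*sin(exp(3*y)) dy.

4*cos(exp(3*y)) + C

Let u = exp(3*y), so du = (3*exp(3*y)) dy.
Rewriting, the integral becomes -4·∫ sin(u) du = -4·-cos(u).
Substituting back, u = exp(3*y).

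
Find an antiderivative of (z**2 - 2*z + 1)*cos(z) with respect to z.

z**2*sin(z) - 2*z*sin(z) + 2*z*cos(z) - sin(z) - 2*cos(z) + C

Use integration by parts with u = z**2 - 2*z + 1, dv = cos(z) dz, so v = sin(z).
Apply parts 2 times (tabular method): alternate signs, differentiate u down to 0, integrate dv up.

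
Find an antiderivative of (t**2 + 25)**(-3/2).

Substitute t = 5·tan(θ), so dt = 5·sec(θ)^2 dθ and the radical becomes sqrt(t**2 + 25) = 5·sec(θ) by the Pythagorean identity.
Integrate the resulting trig expression in θ, then back-substitute tan(θ) = t/5, sec(θ) = sqrt(t**2 + 25)/5 (absorbing any constant into C).

t/(25*sqrt(t**2 + 25)) + C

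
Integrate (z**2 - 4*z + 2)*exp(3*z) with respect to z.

Use integration by parts with u = z**2 - 4*z + 2, dv = exp(3*z) dz, so v = exp(3*z)/3.
Apply parts 2 times (tabular method): alternate signs, differentiate u down to 0, integrate dv up.

(9*z**2 - 42*z + 32)*exp(3*z)/27 + C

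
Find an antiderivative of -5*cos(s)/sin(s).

-5*log(sin(s)) + C

Let u = sin(s), so du = (cos(s)) ds.
Rewriting, the integral becomes -5·∫ 1/u du = -5·log(u).
Substituting back, u = sin(s).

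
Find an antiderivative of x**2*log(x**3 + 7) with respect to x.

Let u = x**3 + 7, so du = (3*x**2) dx.
The integral becomes (1/3)·∫ log(u) du; integrate by parts with u′=log(u), dv′=du.

x**3*log(x**3 + 7)/3 - x**3/3 + 7*log(x**3 + 7)/3 + C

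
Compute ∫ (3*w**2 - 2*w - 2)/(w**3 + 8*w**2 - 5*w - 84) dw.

Factor the denominator: (w - 3)*(w + 4)*(w + 7).
Partial-fraction decomposition: 53/(10*(w + 7)) - 18/(7*(w + 4)) + 19/(70*(w - 3)).
Integrate each term: A/(w−a) contributes A·log|w−a|.

19*log(w - 3)/70 - 18*log(w + 4)/7 + 53*log(w + 7)/10 + C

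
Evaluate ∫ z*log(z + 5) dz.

Use integration by parts with u = log(z + 5), dv = z dz.
Then du = 1/(z + 5) dz and v = z**2/2.

z**2*log(z + 5)/2 - z**2/4 + 5*z/2 - 25*log(z + 5)/2 + C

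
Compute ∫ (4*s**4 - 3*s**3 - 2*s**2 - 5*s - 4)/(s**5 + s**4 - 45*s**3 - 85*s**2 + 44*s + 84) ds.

Factor the denominator: (s - 7)*(s - 1)*(s + 1)*(s + 2)*(s + 6).
Partial-fraction decomposition: 2893/(910*(s + 6)) - 43/(54*(s + 2)) + 3/(40*(s + 1)) + 5/(126*(s - 1)) + 4219/(2808*(s - 7)).
Integrate each term: A/(s−a) contributes A·log|s−a|.

4219*log(s - 7)/2808 + 5*log(s - 1)/126 + 3*log(s + 1)/40 - 43*log(s + 2)/54 + 2893*log(s + 6)/910 + C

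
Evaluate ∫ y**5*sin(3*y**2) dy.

-y**4*cos(3*y**2)/6 + y**2*sin(3*y**2)/9 + cos(3*y**2)/27 + C

Let u = y², du = 2y dy; rewrite as (1/2)∫ u^2·sin(3u) du.
Now integrate by parts 2 times.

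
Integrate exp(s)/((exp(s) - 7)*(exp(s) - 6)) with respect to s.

log(exp(s) - 7) - log(exp(s) - 6) + C

Let u = e^s, du = e^s ds.
The integral becomes ∫ du/((u-6)(u-7)); decompose into partial fractions.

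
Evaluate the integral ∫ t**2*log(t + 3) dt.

Use integration by parts with u = log(t + 3), dv = t**2 dt.
Then du = 1/(t + 3) dt and v = t**3/3.

t**3*log(t + 3)/3 - t**3/9 + t**2/2 - 3*t + 9*log(t + 3) + C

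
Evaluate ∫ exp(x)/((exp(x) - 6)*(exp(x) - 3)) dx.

log(exp(x) - 6)/3 - log(exp(x) - 3)/3 + C

Let u = e^x, du = e^x dx.
The integral becomes ∫ du/((u-3)(u-6)); decompose into partial fractions.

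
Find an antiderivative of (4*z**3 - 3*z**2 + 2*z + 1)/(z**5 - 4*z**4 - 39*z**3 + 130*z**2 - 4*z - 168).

Factor the denominator: (z - 7)*(z - 2)**2*(z + 1)*(z + 6).
Partial-fraction decomposition: -983/(4160*(z + 6)) + 1/(45*(z + 1)) - 757/(2880*(z - 2)) - 5/(24*(z - 2)**2) + 31/(65*(z - 7)).
Integrate each term; A/(z−a) gives A·log|z−a|; A/(z−a)² gives −A/(z−a).

31*log(z - 7)/65 - 757*log(z - 2)/2880 + log(z + 1)/45 - 983*log(z + 6)/4160 + 5/(24*z - 48) + C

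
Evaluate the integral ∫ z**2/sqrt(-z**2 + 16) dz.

Substitute z = 4·sin(θ), so dz = 4·cos(θ) dθ and the radical becomes sqrt(-z**2 + 16) = 4·cos(θ) by the Pythagorean identity.
Integrate the resulting trig expression in θ, then back-substitute θ = asin(z/4), sin(θ) = z/4, cos(θ) = sqrt(-z**2 + 16)/4 (absorbing any constant into C).

-z*sqrt(-z**2 + 16)/2 + 8*asin(z/4) + C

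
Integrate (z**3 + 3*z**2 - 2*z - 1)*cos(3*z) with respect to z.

Use integration by parts with u = z**3 + 3*z**2 - 2*z - 1, dv = cos(3*z) dz, so v = sin(3*z)/3.
Apply parts 3 times (tabular method): alternate signs, differentiate u down to 0, integrate dv up.

z**3*sin(3*z)/3 + z**2*sin(3*z) + z**2*cos(3*z)/3 - 8*z*sin(3*z)/9 + 2*z*cos(3*z)/3 - 5*sin(3*z)/9 - 8*cos(3*z)/27 + C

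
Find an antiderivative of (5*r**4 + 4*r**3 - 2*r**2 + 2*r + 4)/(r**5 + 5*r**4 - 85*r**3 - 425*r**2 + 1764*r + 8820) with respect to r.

13297*log(r - 7)/2184 - 1822*log(r - 6)/429 + 2569*log(r + 5)/264 - 1384*log(r + 6)/39 + 10525*log(r + 7)/364 + C

Factor the denominator: (r - 7)*(r - 6)*(r + 5)*(r + 6)*(r + 7).
Partial-fraction decomposition: 10525/(364*(r + 7)) - 1384/(39*(r + 6)) + 2569/(264*(r + 5)) - 1822/(429*(r - 6)) + 13297/(2184*(r - 7)).
Integrate each term: A/(r−a) contributes A·log|r−a|.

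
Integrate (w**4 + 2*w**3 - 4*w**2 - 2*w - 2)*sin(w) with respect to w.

-w**4*cos(w) + 4*w**3*sin(w) - 2*w**3*cos(w) + 6*w**2*sin(w) + 16*w**2*cos(w) - 32*w*sin(w) + 14*w*cos(w) - 14*sin(w) - 30*cos(w) + C

Use integration by parts with u = w**4 + 2*w**3 - 4*w**2 - 2*w - 2, dv = sin(w) dw, so v = -cos(w).
Apply parts 4 times (tabular method): alternate signs, differentiate u down to 0, integrate dv up.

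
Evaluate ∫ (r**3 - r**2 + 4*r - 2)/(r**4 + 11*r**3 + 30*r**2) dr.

Factor the denominator: r**2*(r + 5)*(r + 6).
Partial-fraction decomposition: 139/(18*(r + 6)) - 172/(25*(r + 5)) + 71/(450*r) - 1/(15*r**2).
Integrate each term; A/(r−a) gives A·log|r−a|; A/(r−a)² gives −A/(r−a).

71*log(r)/450 - 172*log(r + 5)/25 + 139*log(r + 6)/18 + 1/(15*r) + C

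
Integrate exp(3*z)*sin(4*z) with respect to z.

Let I denote the integral. Integrate by parts with u = sin(4*z), dv = exp(3*z) dz, so v = exp(3*z)/3: I = exp(3*z)*sin(4*z)/3 − (4/3)·∫ exp(3*z)*cos(4*z) dz.
Apply parts again with u = cos(4*z), dv = exp(3*z) dz: ∫ exp(3*z)*cos(4*z) dz = exp(3*z)*cos(4*z)/3 + (4/3)·I. Substituting back brings back I: I = exp(3*z)*sin(4*z)/3 - 4*exp(3*z)*cos(4*z)/9 − (16/9)·I.
Solving for I: (1 + 16/9)·I equals the remaining terms, so I = (9/25)·(exp(3*z)*sin(4*z)/3 - 4*exp(3*z)*cos(4*z)/9).

3*exp(3*z)*sin(4*z)/25 - 4*exp(3*z)*cos(4*z)/25 + C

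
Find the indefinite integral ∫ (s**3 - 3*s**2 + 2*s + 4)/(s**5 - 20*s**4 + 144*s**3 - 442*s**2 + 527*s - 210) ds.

107*log(s - 7)/36 - 124*log(s - 6)/25 + 2*log(s - 5) - 11*log(s - 1)/900 + 1/(30*s - 30) + C

Factor the denominator: (s - 7)*(s - 6)*(s - 5)*(s - 1)**2.
Partial-fraction decomposition: -11/(900*(s - 1)) - 1/(30*(s - 1)**2) + 2/(s - 5) - 124/(25*(s - 6)) + 107/(36*(s - 7)).
Integrate each term; A/(s−a) gives A·log|s−a|; A/(s−a)² gives −A/(s−a).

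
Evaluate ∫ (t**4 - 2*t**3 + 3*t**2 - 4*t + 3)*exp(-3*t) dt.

(-27*t**4 + 18*t**3 - 63*t**2 + 66*t - 59)*exp(-3*t)/81 + C

Use integration by parts with u = t**4 - 2*t**3 + 3*t**2 - 4*t + 3, dv = exp(-3*t) dt, so v = -exp(-3*t)/3.
Apply parts 4 times (tabular method): alternate signs, differentiate u down to 0, integrate dv up.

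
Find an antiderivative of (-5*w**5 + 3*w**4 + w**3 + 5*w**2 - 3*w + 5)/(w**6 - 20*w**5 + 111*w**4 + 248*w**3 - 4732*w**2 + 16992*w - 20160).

Factor the denominator: (w - 7)*(w - 6)*(w - 5)*(w - 4)**2*(w + 6).
Partial-fraction decomposition: -8551/(34320*(w + 6)) + 12853/(60*(w - 4)) + 281/(4*(w - 4)**2) - 6755/(11*(w - 5)) + 34609/(48*(w - 6)) - 12710/(39*(w - 7)).
Integrate each term; A/(w−a) gives A·log|w−a|; A/(w−a)² gives −A/(w−a).

-12710*log(w - 7)/39 + 34609*log(w - 6)/48 - 6755*log(w - 5)/11 + 12853*log(w - 4)/60 - 8551*log(w + 6)/34320 - 281/(4*w - 16) + C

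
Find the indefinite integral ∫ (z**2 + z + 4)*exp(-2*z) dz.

Use integration by parts with u = z**2 + z + 4, dv = exp(-2*z) dz, so v = -exp(-2*z)/2.
Apply parts 2 times (tabular method): alternate signs, differentiate u down to 0, integrate dv up.

(-z**2 - 2*z - 5)*exp(-2*z)/2 + C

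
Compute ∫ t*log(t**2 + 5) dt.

Let u = t**2 + 5, so du = (2*t) dt.
The integral becomes (1/2)·∫ log(u) du; integrate by parts with u′=log(u), dv′=du.

t**2*log(t**2 + 5)/2 - t**2/2 + 5*log(t**2 + 5)/2 + C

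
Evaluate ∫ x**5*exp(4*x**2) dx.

(8*x**4 - 4*x**2 + 1)*exp(4*x**2)/64 + C

Let u = x², du = 2x dx; rewrite as (1/2)∫ u^2·exp(4u) du.
Now integrate by parts 2 times.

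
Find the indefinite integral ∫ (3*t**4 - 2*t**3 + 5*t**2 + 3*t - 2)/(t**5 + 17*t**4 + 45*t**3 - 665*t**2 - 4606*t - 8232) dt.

Factor the denominator: (t - 7)*(t + 4)*(t + 6)*(t + 7)**2.
Partial-fraction decomposition: -290515/(1764*(t + 7)) - 8111/(42*(t + 7)**2) + 2240/(13*(t + 6)) - 481/(99*(t + 4)) + 6781/(28028*(t - 7)).
Integrate each term; A/(t−a) gives A·log|t−a|; A/(t−a)² gives −A/(t−a).

6781*log(t - 7)/28028 - 481*log(t + 4)/99 + 2240*log(t + 6)/13 - 290515*log(t + 7)/1764 + 8111/(42*t + 294) + C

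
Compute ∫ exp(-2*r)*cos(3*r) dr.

3*exp(-2*r)*sin(3*r)/13 - 2*exp(-2*r)*cos(3*r)/13 + C

Let I denote the integral. Integrate by parts with u = cos(3*r), dv = exp(-2*r) dr, so v = -exp(-2*r)/2: I = -exp(-2*r)*cos(3*r)/2 − (3/2)·∫ exp(-2*r)*sin(3*r) dr.
Apply parts again with u = sin(3*r), dv = exp(-2*r) dr: ∫ exp(-2*r)*sin(3*r) dr = -exp(-2*r)*sin(3*r)/2 + (3/2)·I. Substituting back brings back I: I = 3*exp(-2*r)*sin(3*r)/4 - exp(-2*r)*cos(3*r)/2 − (9/4)·I.
Solving for I: (1 + 9/4)·I equals the remaining terms, so I = (4/13)·(3*exp(-2*r)*sin(3*r)/4 - exp(-2*r)*cos(3*r)/2).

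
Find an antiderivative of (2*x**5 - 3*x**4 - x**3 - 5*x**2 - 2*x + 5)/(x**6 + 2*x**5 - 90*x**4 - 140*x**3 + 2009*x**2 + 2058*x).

5*log(x)/2058 + 12907*log(x - 7)/5488 - 11261*log(x - 6)/7098 + log(x + 1)/1008 + 2569331*log(x + 7)/2086812 + 10175/(1911*x + 13377) + C

Factor the denominator: x*(x - 7)*(x - 6)*(x + 1)*(x + 7)**2.
Partial-fraction decomposition: 2569331/(2086812*(x + 7)) - 10175/(1911*(x + 7)**2) + 1/(1008*(x + 1)) - 11261/(7098*(x - 6)) + 12907/(5488*(x - 7)) + 5/(2058*x).
Integrate each term; A/(x−a) gives A·log|x−a|; A/(x−a)² gives −A/(x−a).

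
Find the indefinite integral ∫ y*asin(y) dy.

Use integration by parts with u = arcsin(y), dv = y dy.
Then du = 1/sqrt(-y**2 + 1) dy.

y**2*asin(y)/2 + y*sqrt(-y**2 + 1)/4 - asin(y)/4 + C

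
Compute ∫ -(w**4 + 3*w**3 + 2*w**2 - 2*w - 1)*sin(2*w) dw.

w**4*cos(2*w)/2 - w**3*sin(2*w) + 3*w**3*cos(2*w)/2 - 9*w**2*sin(2*w)/4 - w**2*cos(2*w)/2 + w*sin(2*w)/2 - 13*w*cos(2*w)/4 + 13*sin(2*w)/8 - cos(2*w)/4 + C

Use integration by parts with u = w**4 + 3*w**3 + 2*w**2 - 2*w - 1, dv = -sin(2*w) dw, so v = cos(2*w)/2.
Apply parts 4 times (tabular method): alternate signs, differentiate u down to 0, integrate dv up.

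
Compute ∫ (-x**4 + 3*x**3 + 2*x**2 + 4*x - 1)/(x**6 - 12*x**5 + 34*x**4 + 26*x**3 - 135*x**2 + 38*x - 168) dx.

Factor the denominator: (x - 7)*(x - 4)*(x - 3)*(x + 2)*(x**2 + 1).
Partial-fraction decomposition: 1/(50*(x**2 + 1)) + 41/(1350*(x + 2)) + 29/(200*(x - 3)) + 1/(18*(x - 4)) - 1247/(5400*(x - 7)).
Integrate each term; A/(x−a) gives A·log|x−a|; the (Bx+D)/(x²+p²) term gives a log and an atan.

-1247*log(x - 7)/5400 + log(x - 4)/18 + 29*log(x - 3)/200 + 41*log(x + 2)/1350 + atan(x)/50 + C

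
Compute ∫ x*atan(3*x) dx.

x**2*atan(3*x)/2 - x/6 + atan(3*x)/18 + C

Use integration by parts with u = arctan(3*x), dv = x dx.
Then du = 3/(9*x**2 + 1) dx.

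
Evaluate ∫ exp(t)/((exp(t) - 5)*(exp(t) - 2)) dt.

Let u = e^t, du = e^t dt.
The integral becomes ∫ du/((u-5)(u-2)); decompose into partial fractions.

log(exp(t) - 5)/3 - log(exp(t) - 2)/3 + C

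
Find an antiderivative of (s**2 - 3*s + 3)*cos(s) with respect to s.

s**2*sin(s) - 3*s*sin(s) + 2*s*cos(s) + sin(s) - 3*cos(s) + C

Use integration by parts with u = s**2 - 3*s + 3, dv = cos(s) ds, so v = sin(s).
Apply parts 2 times (tabular method): alternate signs, differentiate u down to 0, integrate dv up.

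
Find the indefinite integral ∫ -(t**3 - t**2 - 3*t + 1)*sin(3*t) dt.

Use integration by parts with u = t**3 - t**2 - 3*t + 1, dv = -sin(3*t) dt, so v = cos(3*t)/3.
Apply parts 3 times (tabular method): alternate signs, differentiate u down to 0, integrate dv up.

t**3*cos(3*t)/3 - t**2*sin(3*t)/3 - t**2*cos(3*t)/3 + 2*t*sin(3*t)/9 - 11*t*cos(3*t)/9 + 11*sin(3*t)/27 + 11*cos(3*t)/27 + C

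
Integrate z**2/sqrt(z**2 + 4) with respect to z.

z*sqrt(z**2 + 4)/2 - 2*log(z + sqrt(z**2 + 4)) + C

Substitute z = 2·tan(θ), so dz = 2·sec(θ)^2 dθ and the radical becomes sqrt(z**2 + 4) = 2·sec(θ) by the Pythagorean identity.
Integrate the resulting trig expression in θ, then back-substitute tan(θ) = z/2, sec(θ) = sqrt(z**2 + 4)/2 (absorbing any constant into C).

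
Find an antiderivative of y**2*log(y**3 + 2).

Let u = y**3 + 2, so du = (3*y**2) dy.
The integral becomes (1/3)·∫ log(u) du; integrate by parts with u′=log(u), dv′=du.

y**3*log(y**3 + 2)/3 - y**3/3 + 2*log(y**3 + 2)/3 + C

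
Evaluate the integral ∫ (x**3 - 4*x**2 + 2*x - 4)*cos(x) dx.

Use integration by parts with u = x**3 - 4*x**2 + 2*x - 4, dv = cos(x) dx, so v = sin(x).
Apply parts 3 times (tabular method): alternate signs, differentiate u down to 0, integrate dv up.

x**3*sin(x) - 4*x**2*sin(x) + 3*x**2*cos(x) - 4*x*sin(x) - 8*x*cos(x) + 4*sin(x) - 4*cos(x) + C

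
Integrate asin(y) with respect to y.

Use integration by parts with u = arcsin(y), dv = dy.
Then du = 1/sqrt(-y**2 + 1) dy.

y*asin(y) + sqrt(-y**2 + 1) + C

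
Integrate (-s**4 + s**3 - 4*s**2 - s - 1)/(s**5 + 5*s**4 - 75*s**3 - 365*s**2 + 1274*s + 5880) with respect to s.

Factor the denominator: (s - 7)*(s - 5)*(s + 4)*(s + 6)*(s + 7).
Partial-fraction decomposition: -163/(28*(s + 7)) + 127/(22*(s + 6)) - 127/(198*(s + 4)) + 101/(396*(s - 5)) - 87/(154*(s - 7)).
Integrate each term: A/(s−a) contributes A·log|s−a|.

-87*log(s - 7)/154 + 101*log(s - 5)/396 - 127*log(s + 4)/198 + 127*log(s + 6)/22 - 163*log(s + 7)/28 + C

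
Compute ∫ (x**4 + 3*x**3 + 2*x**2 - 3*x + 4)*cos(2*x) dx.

Use integration by parts with u = x**4 + 3*x**3 + 2*x**2 - 3*x + 4, dv = cos(2*x) dx, so v = sin(2*x)/2.
Apply parts 4 times (tabular method): alternate signs, differentiate u down to 0, integrate dv up.

x**4*sin(2*x)/2 + 3*x**3*sin(2*x)/2 + x**3*cos(2*x) - x**2*sin(2*x)/2 + 9*x**2*cos(2*x)/4 - 15*x*sin(2*x)/4 - x*cos(2*x)/2 + 9*sin(2*x)/4 - 15*cos(2*x)/8 + C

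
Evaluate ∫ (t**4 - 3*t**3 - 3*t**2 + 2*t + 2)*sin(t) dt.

-t**4*cos(t) + 4*t**3*sin(t) + 3*t**3*cos(t) - 9*t**2*sin(t) + 15*t**2*cos(t) - 30*t*sin(t) - 20*t*cos(t) + 20*sin(t) - 32*cos(t) + C

Use integration by parts with u = t**4 - 3*t**3 - 3*t**2 + 2*t + 2, dv = sin(t) dt, so v = -cos(t).
Apply parts 4 times (tabular method): alternate signs, differentiate u down to 0, integrate dv up.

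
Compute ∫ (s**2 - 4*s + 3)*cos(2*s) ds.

Use integration by parts with u = s**2 - 4*s + 3, dv = cos(2*s) ds, so v = sin(2*s)/2.
Apply parts 2 times (tabular method): alternate signs, differentiate u down to 0, integrate dv up.

s**2*sin(2*s)/2 - 2*s*sin(2*s) + s*cos(2*s)/2 + 5*sin(2*s)/4 - cos(2*s) + C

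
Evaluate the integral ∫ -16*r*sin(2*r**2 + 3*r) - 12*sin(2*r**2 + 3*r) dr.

4*cos(2*r**2 + 3*r) + C

Let u = 2*r**2 + 3*r, so du = (4*r + 3) dr.
Rewriting, the integral becomes -4·∫ sin(u) du = -4·-cos(u).
Substituting back, u = 2*r**2 + 3*r.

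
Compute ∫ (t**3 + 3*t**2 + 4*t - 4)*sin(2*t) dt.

-t**3*cos(2*t)/2 + 3*t**2*sin(2*t)/4 - 3*t**2*cos(2*t)/2 + 3*t*sin(2*t)/2 - 5*t*cos(2*t)/4 + 5*sin(2*t)/8 + 11*cos(2*t)/4 + C

Use integration by parts with u = t**3 + 3*t**2 + 4*t - 4, dv = sin(2*t) dt, so v = -cos(2*t)/2.
Apply parts 3 times (tabular method): alternate signs, differentiate u down to 0, integrate dv up.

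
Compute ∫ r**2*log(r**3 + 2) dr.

Let u = r**3 + 2, so du = (3*r**2) dr.
The integral becomes (1/3)·∫ log(u) du; integrate by parts with u′=log(u), dv′=du.

r**3*log(r**3 + 2)/3 - r**3/3 + 2*log(r**3 + 2)/3 + C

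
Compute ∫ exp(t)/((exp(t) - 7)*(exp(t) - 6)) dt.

Let u = e^t, du = e^t dt.
The integral becomes ∫ du/((u-7)(u-6)); decompose into partial fractions.

log(exp(t) - 7) - log(exp(t) - 6) + C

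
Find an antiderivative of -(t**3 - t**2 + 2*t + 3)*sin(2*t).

t**3*cos(2*t)/2 - 3*t**2*sin(2*t)/4 - t**2*cos(2*t)/2 + t*sin(2*t)/2 + t*cos(2*t)/4 - sin(2*t)/8 + 7*cos(2*t)/4 + C

Use integration by parts with u = t**3 - t**2 + 2*t + 3, dv = -sin(2*t) dt, so v = cos(2*t)/2.
Apply parts 3 times (tabular method): alternate signs, differentiate u down to 0, integrate dv up.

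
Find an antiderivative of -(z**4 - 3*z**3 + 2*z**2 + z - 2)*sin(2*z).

z**4*cos(2*z)/2 - z**3*sin(2*z) - 3*z**3*cos(2*z)/2 + 9*z**2*sin(2*z)/4 - z**2*cos(2*z)/2 + z*sin(2*z)/2 + 11*z*cos(2*z)/4 - 11*sin(2*z)/8 - 3*cos(2*z)/4 + C

Use integration by parts with u = z**4 - 3*z**3 + 2*z**2 + z - 2, dv = -sin(2*z) dz, so v = cos(2*z)/2.
Apply parts 4 times (tabular method): alternate signs, differentiate u down to 0, integrate dv up.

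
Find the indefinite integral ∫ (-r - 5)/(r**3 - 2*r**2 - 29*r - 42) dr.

-2*log(r - 7)/15 + log(r + 2)/3 - log(r + 3)/5 + C

Factor the denominator: (r - 7)*(r + 2)*(r + 3).
Partial-fraction decomposition: -1/(5*(r + 3)) + 1/(3*(r + 2)) - 2/(15*(r - 7)).
Integrate each term: A/(r−a) contributes A·log|r−a|.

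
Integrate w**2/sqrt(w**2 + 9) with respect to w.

w*sqrt(w**2 + 9)/2 - 9*log(w + sqrt(w**2 + 9))/2 + C

Substitute w = 3·tan(θ), so dw = 3·sec(θ)^2 dθ and the radical becomes sqrt(w**2 + 9) = 3·sec(θ) by the Pythagorean identity.
Integrate the resulting trig expression in θ, then back-substitute tan(θ) = w/3, sec(θ) = sqrt(w**2 + 9)/3 (absorbing any constant into C).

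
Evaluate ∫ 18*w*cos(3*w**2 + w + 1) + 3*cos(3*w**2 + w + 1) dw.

3*sin(3*w**2 + w + 1) + C

Let u = 3*w**2 + w + 1, so du = (6*w + 1) dw.
Rewriting, the integral becomes 3·∫ cos(u) du = 3·sin(u).
Substituting back, u = 3*w**2 + w + 1.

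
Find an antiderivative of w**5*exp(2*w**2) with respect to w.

(2*w**4 - 2*w**2 + 1)*exp(2*w**2)/8 + C

Let u = w², du = 2w dw; rewrite as (1/2)∫ u^2·exp(2u) du.
Now integrate by parts 2 times.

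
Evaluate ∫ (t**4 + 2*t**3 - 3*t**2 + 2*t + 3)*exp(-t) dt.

Use integration by parts with u = t**4 + 2*t**3 - 3*t**2 + 2*t + 3, dv = exp(-t) dt, so v = -exp(-t).
Apply parts 4 times (tabular method): alternate signs, differentiate u down to 0, integrate dv up.

(-t**4 - 6*t**3 - 15*t**2 - 32*t - 35)*exp(-t) + C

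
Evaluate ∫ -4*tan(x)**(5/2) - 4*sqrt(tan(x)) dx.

-8*tan(x)**(3/2)/3 + C

Let u = tan(x), so du = (tan(x)**2 + 1) dx.
Rewriting, the integral becomes -4·∫ √u du = -4·(2/3)u^(3/2).
Substituting back, u = tan(x).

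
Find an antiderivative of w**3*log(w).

w**4*log(w)/4 - w**4/16 + C

Use integration by parts with u = log(w), dv = w**3 dw.
Then du = 1/w dw and v = w**4/4.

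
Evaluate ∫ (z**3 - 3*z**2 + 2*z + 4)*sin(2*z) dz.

Use integration by parts with u = z**3 - 3*z**2 + 2*z + 4, dv = sin(2*z) dz, so v = -cos(2*z)/2.
Apply parts 3 times (tabular method): alternate signs, differentiate u down to 0, integrate dv up.

-z**3*cos(2*z)/2 + 3*z**2*sin(2*z)/4 + 3*z**2*cos(2*z)/2 - 3*z*sin(2*z)/2 - z*cos(2*z)/4 + sin(2*z)/8 - 11*cos(2*z)/4 + C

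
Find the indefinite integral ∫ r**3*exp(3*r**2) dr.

Let u = r², du = 2r dr; rewrite as (1/2)∫ u^1·exp(3u) du.
Now integrate by parts 1 time.

(3*r**2 - 1)*exp(3*r**2)/18 + C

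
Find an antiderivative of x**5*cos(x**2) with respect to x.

x**4*sin(x**2)/2 + x**2*cos(x**2) - sin(x**2) + C

Let u = x², du = 2x dx; rewrite as (1/2)∫ u^2·cos(1u) du.
Now integrate by parts 2 times.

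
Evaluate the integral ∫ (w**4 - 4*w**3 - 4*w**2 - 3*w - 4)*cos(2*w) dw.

w**4*sin(2*w)/2 - 2*w**3*sin(2*w) + w**3*cos(2*w) - 7*w**2*sin(2*w)/2 - 3*w**2*cos(2*w) + 3*w*sin(2*w)/2 - 7*w*cos(2*w)/2 - sin(2*w)/4 + 3*cos(2*w)/4 + C

Use integration by parts with u = w**4 - 4*w**3 - 4*w**2 - 3*w - 4, dv = cos(2*w) dw, so v = sin(2*w)/2.
Apply parts 4 times (tabular method): alternate signs, differentiate u down to 0, integrate dv up.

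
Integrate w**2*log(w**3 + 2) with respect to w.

Let u = w**3 + 2, so du = (3*w**2) dw.
The integral becomes (1/3)·∫ log(u) du; integrate by parts with u′=log(u), dv′=du.

w**3*log(w**3 + 2)/3 - w**3/3 + 2*log(w**3 + 2)/3 + C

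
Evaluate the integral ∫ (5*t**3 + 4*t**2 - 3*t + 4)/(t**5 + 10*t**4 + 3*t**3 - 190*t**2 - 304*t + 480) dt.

Factor the denominator: (t - 4)*(t - 1)*(t + 4)*(t + 5)*(t + 6).
Partial-fraction decomposition: -457/(70*(t + 6)) + 253/(27*(t + 5)) - 3/(t + 4) - 1/(63*(t - 1)) + 47/(270*(t - 4)).
Integrate each term: A/(t−a) contributes A·log|t−a|.

47*log(t - 4)/270 - log(t - 1)/63 - 3*log(t + 4) + 253*log(t + 5)/27 - 457*log(t + 6)/70 + C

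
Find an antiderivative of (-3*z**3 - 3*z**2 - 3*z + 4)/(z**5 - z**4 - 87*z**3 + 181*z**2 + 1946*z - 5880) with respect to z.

Factor the denominator: (z - 6)*(z - 5)*(z - 4)*(z + 7)**2.
Partial-fraction decomposition: 298915/(2944656*(z + 7)) - 907/(1716*(z + 7)**2) - 124/(121*(z - 4)) + 461/(144*(z - 5)) - 385/(169*(z - 6)).
Integrate each term; A/(z−a) gives A·log|z−a|; A/(z−a)² gives −A/(z−a).

-385*log(z - 6)/169 + 461*log(z - 5)/144 - 124*log(z - 4)/121 + 298915*log(z + 7)/2944656 + 907/(1716*z + 12012) + C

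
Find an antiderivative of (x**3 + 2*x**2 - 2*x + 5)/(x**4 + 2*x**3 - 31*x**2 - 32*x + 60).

Factor the denominator: (x - 5)*(x - 1)*(x + 2)*(x + 6).
Partial-fraction decomposition: 127/(308*(x + 6)) + 3/(28*(x + 2)) - 1/(14*(x - 1)) + 85/(154*(x - 5)).
Integrate each term: A/(x−a) contributes A·log|x−a|.

85*log(x - 5)/154 - log(x - 1)/14 + 3*log(x + 2)/28 + 127*log(x + 6)/308 + C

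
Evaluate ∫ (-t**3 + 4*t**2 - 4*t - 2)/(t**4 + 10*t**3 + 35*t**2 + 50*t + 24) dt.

Factor the denominator: (t + 1)*(t + 2)*(t + 3)*(t + 4).
Partial-fraction decomposition: -71/(3*(t + 4)) + 73/(2*(t + 3)) - 15/(t + 2) + 7/(6*(t + 1)).
Integrate each term: A/(t−a) contributes A·log|t−a|.

7*log(t + 1)/6 - 15*log(t + 2) + 73*log(t + 3)/2 - 71*log(t + 4)/3 + C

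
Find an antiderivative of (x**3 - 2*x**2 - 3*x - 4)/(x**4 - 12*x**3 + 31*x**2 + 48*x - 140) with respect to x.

22*log(x - 7)/9 - 4*log(x - 5)/3 - log(x - 2)/6 + log(x + 2)/18 + C

Factor the denominator: (x - 7)*(x - 5)*(x - 2)*(x + 2).
Partial-fraction decomposition: 1/(18*(x + 2)) - 1/(6*(x - 2)) - 4/(3*(x - 5)) + 22/(9*(x - 7)).
Integrate each term: A/(x−a) contributes A·log|x−a|.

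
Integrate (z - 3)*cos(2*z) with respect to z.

z*sin(2*z)/2 - 3*sin(2*z)/2 + cos(2*z)/4 + C

Use integration by parts with u = z - 3, dv = cos(2*z) dz, so v = sin(2*z)/2.
Apply parts 1 times (tabular method): alternate signs, differentiate u down to 0, integrate dv up.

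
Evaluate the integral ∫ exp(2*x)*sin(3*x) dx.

Let I denote the integral. Integrate by parts with u = sin(3*x), dv = exp(2*x) dx, so v = exp(2*x)/2: I = exp(2*x)*sin(3*x)/2 − (3/2)·∫ exp(2*x)*cos(3*x) dx.
Apply parts again with u = cos(3*x), dv = exp(2*x) dx: ∫ exp(2*x)*cos(3*x) dx = exp(2*x)*cos(3*x)/2 + (3/2)·I. Substituting back brings back I: I = exp(2*x)*sin(3*x)/2 - 3*exp(2*x)*cos(3*x)/4 − (9/4)·I.
Solving for I: (1 + 9/4)·I equals the remaining terms, so I = (4/13)·(exp(2*x)*sin(3*x)/2 - 3*exp(2*x)*cos(3*x)/4).

2*exp(2*x)*sin(3*x)/13 - 3*exp(2*x)*cos(3*x)/13 + C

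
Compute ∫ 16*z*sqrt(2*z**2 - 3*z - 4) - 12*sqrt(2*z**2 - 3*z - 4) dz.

Let u = 2*z**2 - 3*z - 4, so du = (4*z - 3) dz.
Rewriting, the integral becomes 4·∫ √u du = 4·(2/3)u^(3/2).
Substituting back, u = 2*z**2 - 3*z - 4.

8*(2*z**2 - 3*z - 4)**(3/2)/3 + C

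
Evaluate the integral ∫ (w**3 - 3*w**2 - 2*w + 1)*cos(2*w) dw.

Use integration by parts with u = w**3 - 3*w**2 - 2*w + 1, dv = cos(2*w) dw, so v = sin(2*w)/2.
Apply parts 3 times (tabular method): alternate signs, differentiate u down to 0, integrate dv up.

w**3*sin(2*w)/2 - 3*w**2*sin(2*w)/2 + 3*w**2*cos(2*w)/4 - 7*w*sin(2*w)/4 - 3*w*cos(2*w)/2 + 5*sin(2*w)/4 - 7*cos(2*w)/8 + C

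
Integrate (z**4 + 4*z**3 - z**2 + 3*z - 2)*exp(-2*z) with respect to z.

(-2*z**4 - 12*z**3 - 16*z**2 - 22*z - 7)*exp(-2*z)/4 + C

Use integration by parts with u = z**4 + 4*z**3 - z**2 + 3*z - 2, dv = exp(-2*z) dz, so v = -exp(-2*z)/2.
Apply parts 4 times (tabular method): alternate signs, differentiate u down to 0, integrate dv up.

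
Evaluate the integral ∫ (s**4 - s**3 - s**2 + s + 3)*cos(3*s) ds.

s**4*sin(3*s)/3 - s**3*sin(3*s)/3 + 4*s**3*cos(3*s)/9 - 7*s**2*sin(3*s)/9 - s**2*cos(3*s)/3 + 5*s*sin(3*s)/9 - 14*s*cos(3*s)/27 + 95*sin(3*s)/81 + 5*cos(3*s)/27 + C

Use integration by parts with u = s**4 - s**3 - s**2 + s + 3, dv = cos(3*s) ds, so v = sin(3*s)/3.
Apply parts 4 times (tabular method): alternate signs, differentiate u down to 0, integrate dv up.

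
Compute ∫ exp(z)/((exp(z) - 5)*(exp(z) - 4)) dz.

Let u = e^z, du = e^z dz.
The integral becomes ∫ du/((u-4)(u-5)); decompose into partial fractions.

log(exp(z) - 5) - log(exp(z) - 4) + C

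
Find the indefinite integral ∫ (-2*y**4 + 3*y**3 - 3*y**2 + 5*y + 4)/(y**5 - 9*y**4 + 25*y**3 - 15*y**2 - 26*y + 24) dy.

-172*log(y - 4)/15 + 89*log(y - 3)/8 - log(y - 2) - 7*log(y - 1)/12 - 3*log(y + 1)/40 + C

Factor the denominator: (y - 4)*(y - 3)*(y - 2)*(y - 1)*(y + 1).
Partial-fraction decomposition: -3/(40*(y + 1)) - 7/(12*(y - 1)) - 1/(y - 2) + 89/(8*(y - 3)) - 172/(15*(y - 4)).
Integrate each term: A/(y−a) contributes A·log|y−a|.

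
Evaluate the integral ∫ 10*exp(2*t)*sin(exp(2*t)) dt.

Let u = exp(2*t), so du = (2*exp(2*t)) dt.
Rewriting, the integral becomes 5·∫ sin(u) du = 5·-cos(u).
Substituting back, u = exp(2*t).

-5*cos(exp(2*t)) + C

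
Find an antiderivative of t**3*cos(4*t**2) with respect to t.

t**2*sin(4*t**2)/8 + cos(4*t**2)/32 + C

Let u = t², du = 2t dt; rewrite as (1/2)∫ u^1·cos(4u) du.
Now integrate by parts 1 time.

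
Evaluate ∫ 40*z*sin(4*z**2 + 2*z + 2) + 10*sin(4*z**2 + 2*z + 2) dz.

-5*cos(4*z**2 + 2*z + 2) + C

Let u = 4*z**2 + 2*z + 2, so du = (8*z + 2) dz.
Rewriting, the integral becomes 5·∫ sin(u) du = 5·-cos(u).
Substituting back, u = 4*z**2 + 2*z + 2.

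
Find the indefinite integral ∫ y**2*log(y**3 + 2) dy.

y**3*log(y**3 + 2)/3 - y**3/3 + 2*log(y**3 + 2)/3 + C

Let u = y**3 + 2, so du = (3*y**2) dy.
The integral becomes (1/3)·∫ log(u) du; integrate by parts with u′=log(u), dv′=du.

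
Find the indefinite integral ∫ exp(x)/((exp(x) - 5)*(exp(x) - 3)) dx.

log(exp(x) - 5)/2 - log(exp(x) - 3)/2 + C

Let u = e^x, du = e^x dx.
The integral becomes ∫ du/((u-5)(u-3)); decompose into partial fractions.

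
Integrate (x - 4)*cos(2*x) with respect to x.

x*sin(2*x)/2 - 2*sin(2*x) + cos(2*x)/4 + C

Use integration by parts with u = x - 4, dv = cos(2*x) dx, so v = sin(2*x)/2.
Apply parts 1 times (tabular method): alternate signs, differentiate u down to 0, integrate dv up.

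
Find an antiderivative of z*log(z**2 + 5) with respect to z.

Let u = z**2 + 5, so du = (2*z) dz.
The integral becomes (1/2)·∫ log(u) du; integrate by parts with u′=log(u), dv′=du.

z**2*log(z**2 + 5)/2 - z**2/2 + 5*log(z**2 + 5)/2 + C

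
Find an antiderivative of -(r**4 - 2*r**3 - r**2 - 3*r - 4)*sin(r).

r**4*cos(r) - 4*r**3*sin(r) - 2*r**3*cos(r) + 6*r**2*sin(r) - 13*r**2*cos(r) + 26*r*sin(r) + 9*r*cos(r) - 9*sin(r) + 22*cos(r) + C

Use integration by parts with u = r**4 - 2*r**3 - r**2 - 3*r - 4, dv = -sin(r) dr, so v = cos(r).
Apply parts 4 times (tabular method): alternate signs, differentiate u down to 0, integrate dv up.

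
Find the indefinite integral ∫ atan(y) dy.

Use integration by parts with u = arctan(y), dv = dy.
Then du = 1/(y**2 + 1) dy.

y*atan(y) - log(y**2 + 1)/2 + C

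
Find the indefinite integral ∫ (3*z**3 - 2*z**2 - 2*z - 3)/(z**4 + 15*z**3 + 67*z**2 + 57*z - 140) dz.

Factor the denominator: (z - 1)*(z + 4)*(z + 5)*(z + 7).
Partial-fraction decomposition: 93/(4*(z + 7)) - 209/(6*(z + 5)) + 73/(5*(z + 4)) - 1/(60*(z - 1)).
Integrate each term: A/(z−a) contributes A·log|z−a|.

-log(z - 1)/60 + 73*log(z + 4)/5 - 209*log(z + 5)/6 + 93*log(z + 7)/4 + C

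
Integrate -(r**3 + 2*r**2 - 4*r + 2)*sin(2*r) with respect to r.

Use integration by parts with u = r**3 + 2*r**2 - 4*r + 2, dv = -sin(2*r) dr, so v = cos(2*r)/2.
Apply parts 3 times (tabular method): alternate signs, differentiate u down to 0, integrate dv up.

r**3*cos(2*r)/2 - 3*r**2*sin(2*r)/4 + r**2*cos(2*r) - r*sin(2*r) - 11*r*cos(2*r)/4 + 11*sin(2*r)/8 + cos(2*r)/2 + C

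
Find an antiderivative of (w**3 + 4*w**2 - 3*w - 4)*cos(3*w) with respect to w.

w**3*sin(3*w)/3 + 4*w**2*sin(3*w)/3 + w**2*cos(3*w)/3 - 11*w*sin(3*w)/9 + 8*w*cos(3*w)/9 - 44*sin(3*w)/27 - 11*cos(3*w)/27 + C

Use integration by parts with u = w**3 + 4*w**2 - 3*w - 4, dv = cos(3*w) dw, so v = sin(3*w)/3.
Apply parts 3 times (tabular method): alternate signs, differentiate u down to 0, integrate dv up.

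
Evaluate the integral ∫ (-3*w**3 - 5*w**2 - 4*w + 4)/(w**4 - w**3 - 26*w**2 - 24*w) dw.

-log(w)/6 - 212*log(w - 6)/105 + 2*log(w + 1)/7 - 11*log(w + 4)/10 + C

Factor the denominator: w*(w - 6)*(w + 1)*(w + 4).
Partial-fraction decomposition: -11/(10*(w + 4)) + 2/(7*(w + 1)) - 212/(105*(w - 6)) - 1/(6*w).
Integrate each term: A/(w−a) contributes A·log|w−a|.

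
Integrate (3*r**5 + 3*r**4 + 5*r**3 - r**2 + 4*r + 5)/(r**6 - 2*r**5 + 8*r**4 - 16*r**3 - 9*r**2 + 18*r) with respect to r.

5*log(r)/18 + 193*log(r - 2)/78 - 19*log(r - 1)/20 + log(r + 1)/12 + 326*log(r**2 + 9)/585 + 661*atan(r/3)/390 + C

Factor the denominator: r*(r - 2)*(r - 1)*(r + 1)*(r**2 + 9).
Partial-fraction decomposition: (1304*r + 5949)/(1170*(r**2 + 9)) + 1/(12*(r + 1)) - 19/(20*(r - 1)) + 193/(78*(r - 2)) + 5/(18*r).
Integrate each term; A/(r−a) gives A·log|r−a|; the (Br+D)/(r²+p²) term gives a log and an atan.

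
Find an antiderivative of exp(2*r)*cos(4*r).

exp(2*r)*sin(4*r)/5 + exp(2*r)*cos(4*r)/10 + C

Let I denote the integral. Integrate by parts with u = cos(4*r), dv = exp(2*r) dr, so v = exp(2*r)/2: I = exp(2*r)*cos(4*r)/2 + 2·∫ exp(2*r)*sin(4*r) dr.
Apply parts again with u = sin(4*r), dv = exp(2*r) dr: ∫ exp(2*r)*sin(4*r) dr = exp(2*r)*sin(4*r)/2 − 2·I. Substituting back brings back I: I = exp(2*r)*sin(4*r) + exp(2*r)*cos(4*r)/2 − 4·I.
Solving for I: (1 + 4)·I equals the remaining terms, so I = (1/5)·(exp(2*r)*sin(4*r) + exp(2*r)*cos(4*r)/2).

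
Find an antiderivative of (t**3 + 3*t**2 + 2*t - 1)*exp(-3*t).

Use integration by parts with u = t**3 + 3*t**2 + 2*t - 1, dv = exp(-3*t) dt, so v = -exp(-3*t)/3.
Apply parts 3 times (tabular method): alternate signs, differentiate u down to 0, integrate dv up.

(-9*t**3 - 36*t**2 - 42*t - 5)*exp(-3*t)/27 + C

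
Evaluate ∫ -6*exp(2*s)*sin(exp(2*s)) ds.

Let u = exp(2*s), so du = (2*exp(2*s)) ds.
Rewriting, the integral becomes -3·∫ sin(u) du = -3·-cos(u).
Substituting back, u = exp(2*s).

3*cos(exp(2*s)) + C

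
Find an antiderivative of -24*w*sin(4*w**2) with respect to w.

3*cos(4*w**2) + C

Let u = 4*w**2, so du = (8*w) dw.
Rewriting, the integral becomes -3·∫ sin(u) du = -3·-cos(u).
Substituting back, u = 4*w**2.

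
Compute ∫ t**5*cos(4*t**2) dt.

Let u = t², du = 2t dt; rewrite as (1/2)∫ u^2·cos(4u) du.
Now integrate by parts 2 times.

t**4*sin(4*t**2)/8 + t**2*cos(4*t**2)/16 - sin(4*t**2)/64 + C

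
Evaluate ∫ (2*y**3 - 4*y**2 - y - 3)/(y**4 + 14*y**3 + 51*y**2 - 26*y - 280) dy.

Factor the denominator: (y - 2)*(y + 4)*(y + 5)*(y + 7).
Partial-fraction decomposition: 439/(27*(y + 7)) - 174/(7*(y + 5)) + 191/(18*(y + 4)) - 5/(378*(y - 2)).
Integrate each term: A/(y−a) contributes A·log|y−a|.

-5*log(y - 2)/378 + 191*log(y + 4)/18 - 174*log(y + 5)/7 + 439*log(y + 7)/27 + C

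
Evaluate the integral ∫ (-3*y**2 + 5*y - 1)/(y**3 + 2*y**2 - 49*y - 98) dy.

-113*log(y - 7)/126 + 23*log(y + 2)/45 - 183*log(y + 7)/70 + C

Factor the denominator: (y - 7)*(y + 2)*(y + 7).
Partial-fraction decomposition: -183/(70*(y + 7)) + 23/(45*(y + 2)) - 113/(126*(y - 7)).
Integrate each term: A/(y−a) contributes A·log|y−a|.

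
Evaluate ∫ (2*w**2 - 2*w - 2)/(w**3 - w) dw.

2*log(w) - log(w - 1) + log(w + 1) + C

Factor the denominator: w*(w - 1)*(w + 1).
Partial-fraction decomposition: 1/(w + 1) - 1/(w - 1) + 2/w.
Integrate each term: A/(w−a) contributes A·log|w−a|.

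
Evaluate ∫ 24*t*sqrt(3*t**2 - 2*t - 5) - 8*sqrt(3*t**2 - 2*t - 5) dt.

Let u = 3*t**2 - 2*t - 5, so du = (6*t - 2) dt.
Rewriting, the integral becomes 4·∫ √u du = 4·(2/3)u^(3/2).
Substituting back, u = 3*t**2 - 2*t - 5.

8*(3*t**2 - 2*t - 5)**(3/2)/3 + C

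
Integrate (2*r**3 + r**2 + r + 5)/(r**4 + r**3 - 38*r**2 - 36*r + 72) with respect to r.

479*log(r - 6)/480 - 3*log(r - 1)/35 - 3*log(r + 2)/32 + 397*log(r + 6)/336 + C

Factor the denominator: (r - 6)*(r - 1)*(r + 2)*(r + 6).
Partial-fraction decomposition: 397/(336*(r + 6)) - 3/(32*(r + 2)) - 3/(35*(r - 1)) + 479/(480*(r - 6)).
Integrate each term: A/(r−a) contributes A·log|r−a|.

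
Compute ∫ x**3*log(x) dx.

x**4*log(x)/4 - x**4/16 + C

Use integration by parts with u = log(x), dv = x**3 dx.
Then du = 1/x dx and v = x**4/4.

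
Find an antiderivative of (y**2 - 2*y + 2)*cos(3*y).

y**2*sin(3*y)/3 - 2*y*sin(3*y)/3 + 2*y*cos(3*y)/9 + 16*sin(3*y)/27 - 2*cos(3*y)/9 + C

Use integration by parts with u = y**2 - 2*y + 2, dv = cos(3*y) dy, so v = sin(3*y)/3.
Apply parts 2 times (tabular method): alternate signs, differentiate u down to 0, integrate dv up.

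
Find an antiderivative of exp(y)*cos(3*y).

3*exp(y)*sin(3*y)/10 + exp(y)*cos(3*y)/10 + C

Let I denote the integral. Integrate by parts with u = cos(3*y), dv = exp(y) dy, so v = exp(y): I = exp(y)*cos(3*y) + 3·∫ exp(y)*sin(3*y) dy.
Apply parts again with u = sin(3*y), dv = exp(y) dy: ∫ exp(y)*sin(3*y) dy = exp(y)*sin(3*y) − 3·I. Substituting back brings back I: I = 3*exp(y)*sin(3*y) + exp(y)*cos(3*y) − 9·I.
Solving for I: (1 + 9)·I equals the remaining terms, so I = (1/10)·(3*exp(y)*sin(3*y) + exp(y)*cos(3*y)).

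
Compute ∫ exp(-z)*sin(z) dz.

-exp(-z)*sin(z)/2 - exp(-z)*cos(z)/2 + C

Let I denote the integral. Integrate by parts with u = sin(z), dv = exp(-z) dz, so v = -exp(-z): I = -exp(-z)*sin(z) + ∫ exp(-z)*cos(z) dz.
Apply parts again with u = cos(z), dv = exp(-z) dz: ∫ exp(-z)*cos(z) dz = -exp(-z)*cos(z) − I. Substituting back brings back I: I = -exp(-z)*sin(z) - exp(-z)*cos(z) − I.
Solving for I: (1 + 1)·I equals the remaining terms, so I = (1/2)·(-exp(-z)*sin(z) - exp(-z)*cos(z)).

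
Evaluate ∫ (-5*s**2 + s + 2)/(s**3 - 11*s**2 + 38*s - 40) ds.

Factor the denominator: (s - 5)*(s - 4)*(s - 2).
Partial-fraction decomposition: -8/(3*(s - 2)) + 37/(s - 4) - 118/(3*(s - 5)).
Integrate each term: A/(s−a) contributes A·log|s−a|.

-118*log(s - 5)/3 + 37*log(s - 4) - 8*log(s - 2)/3 + C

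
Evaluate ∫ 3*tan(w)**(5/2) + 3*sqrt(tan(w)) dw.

Let u = tan(w), so du = (tan(w)**2 + 1) dw.
Rewriting, the integral becomes 3·∫ √u du = 3·(2/3)u^(3/2).
Substituting back, u = tan(w).

2*tan(w)**(3/2) + C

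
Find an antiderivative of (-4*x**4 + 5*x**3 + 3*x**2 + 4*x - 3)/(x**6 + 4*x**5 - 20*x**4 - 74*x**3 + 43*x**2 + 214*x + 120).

Factor the denominator: (x - 4)*(x - 2)*(x + 1)**2*(x + 3)*(x + 5).
Partial-fraction decomposition: 439/(288*(x + 5)) - 447/(280*(x + 3)) + 1909/(7200*(x + 1)) - 13/(120*(x + 1)**2) + 1/(90*(x - 2)) - 643/(3150*(x - 4)).
Integrate each term; A/(x−a) gives A·log|x−a|; A/(x−a)² gives −A/(x−a).

-643*log(x - 4)/3150 + log(x - 2)/90 + 1909*log(x + 1)/7200 - 447*log(x + 3)/280 + 439*log(x + 5)/288 + 13/(120*x + 120) + C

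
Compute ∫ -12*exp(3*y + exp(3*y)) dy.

-4*exp(exp(3*y)) + C

Let u = exp(3*y), so du = (3*exp(3*y)) dy.
Rewriting, the integral becomes -4·∫ e^u du = -4·e^u.
Substituting back, u = exp(3*y).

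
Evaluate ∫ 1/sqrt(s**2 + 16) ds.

log(s + sqrt(s**2 + 16)) + C

Substitute s = 4·tan(θ), so ds = 4·sec(θ)^2 dθ and the radical becomes sqrt(s**2 + 16) = 4·sec(θ) by the Pythagorean identity.
Integrate the resulting trig expression in θ, then back-substitute tan(θ) = s/4, sec(θ) = sqrt(s**2 + 16)/4 (absorbing any constant into C).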